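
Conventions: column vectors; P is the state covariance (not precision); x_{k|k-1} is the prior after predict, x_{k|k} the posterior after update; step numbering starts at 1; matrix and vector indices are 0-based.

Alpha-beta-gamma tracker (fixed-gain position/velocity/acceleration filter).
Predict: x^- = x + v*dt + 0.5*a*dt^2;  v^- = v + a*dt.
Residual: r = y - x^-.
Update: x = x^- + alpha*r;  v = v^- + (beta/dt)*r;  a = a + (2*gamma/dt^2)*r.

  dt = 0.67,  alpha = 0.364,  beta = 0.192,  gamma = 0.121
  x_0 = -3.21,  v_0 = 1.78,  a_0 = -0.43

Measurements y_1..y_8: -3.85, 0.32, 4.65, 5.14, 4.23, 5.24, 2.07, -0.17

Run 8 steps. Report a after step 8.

step 1: x_pred=-2.1139  r=-1.7361  x^+=-2.7458  v^+=0.9944  a^+=-1.3659
step 2: x_pred=-2.3862  r=2.7062  x^+=-1.4011  v^+=0.8547  a^+=0.0930
step 3: x_pred=-0.8076  r=5.4576  x^+=1.1790  v^+=2.4810  a^+=3.0351
step 4: x_pred=3.5225  r=1.6175  x^+=4.1113  v^+=4.9781  a^+=3.9071
step 5: x_pred=8.3235  r=-4.0935  x^+=6.8335  v^+=6.4228  a^+=1.7003
step 6: x_pred=11.5184  r=-6.2784  x^+=9.2331  v^+=5.7628  a^+=-1.6843
step 7: x_pred=12.7161  r=-10.6461  x^+=8.8409  v^+=1.5835  a^+=-7.4236
step 8: x_pred=8.2357  r=-8.4057  x^+=5.1760  v^+=-5.7991  a^+=-11.9550

a_post = -11.9550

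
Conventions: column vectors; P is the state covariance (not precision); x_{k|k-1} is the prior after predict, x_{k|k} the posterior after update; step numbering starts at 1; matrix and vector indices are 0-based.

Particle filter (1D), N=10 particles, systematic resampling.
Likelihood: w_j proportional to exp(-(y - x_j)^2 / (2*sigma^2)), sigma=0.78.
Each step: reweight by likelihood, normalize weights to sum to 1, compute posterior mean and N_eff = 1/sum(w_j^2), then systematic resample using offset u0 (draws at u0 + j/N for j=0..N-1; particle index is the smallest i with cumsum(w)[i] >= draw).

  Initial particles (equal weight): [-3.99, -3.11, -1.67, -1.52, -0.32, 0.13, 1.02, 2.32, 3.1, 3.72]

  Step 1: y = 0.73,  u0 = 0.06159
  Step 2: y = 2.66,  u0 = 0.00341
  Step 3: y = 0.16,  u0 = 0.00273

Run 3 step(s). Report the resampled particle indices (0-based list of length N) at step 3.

resampled_idx = [0, 0, 0, 0, 1, 1, 2, 2, 3, 3]

step 1: w=[0.0000, 0.0000, 0.0039, 0.0070, 0.1803, 0.3319, 0.4164, 0.0559, 0.0044, 0.0003]  mean=0.5374  Neff=3.1327  idx=[4, 4, 5, 5, 5, 6, 6, 6, 6, 7]
step 2: w=[0.0005, 0.0005, 0.0038, 0.0038, 0.0038, 0.0803, 0.0803, 0.0803, 0.0803, 0.6662]  mean=1.8746  Neff=2.1289  idx=[2, 6, 7, 8, 9, 9, 9, 9, 9, 9]
step 3: w=[0.3617, 0.1971, 0.1971, 0.1971, 0.0078, 0.0078, 0.0078, 0.0078, 0.0078, 0.0078]  mean=0.7591  Neff=4.0361  idx=[0, 0, 0, 0, 1, 1, 2, 2, 3, 3]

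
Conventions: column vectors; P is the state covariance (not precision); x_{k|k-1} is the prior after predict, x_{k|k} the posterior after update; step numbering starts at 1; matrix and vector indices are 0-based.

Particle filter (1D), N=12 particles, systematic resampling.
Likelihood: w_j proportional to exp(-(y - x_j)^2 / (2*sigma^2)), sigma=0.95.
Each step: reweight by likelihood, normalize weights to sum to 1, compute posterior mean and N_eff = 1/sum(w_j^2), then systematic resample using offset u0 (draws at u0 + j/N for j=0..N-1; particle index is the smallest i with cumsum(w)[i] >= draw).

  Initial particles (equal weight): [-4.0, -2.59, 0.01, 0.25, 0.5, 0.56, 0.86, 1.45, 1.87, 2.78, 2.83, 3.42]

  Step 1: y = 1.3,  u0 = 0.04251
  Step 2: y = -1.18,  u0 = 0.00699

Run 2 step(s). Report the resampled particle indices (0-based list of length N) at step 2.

resampled_idx = [0, 0, 0, 0, 1, 1, 2, 2, 3, 4, 4, 6]

step 1: w=[0.0000, 0.0000, 0.0691, 0.0943, 0.1219, 0.1283, 0.1561, 0.1716, 0.1451, 0.0516, 0.0475, 0.0144]  mean=1.1386  Neff=8.0008  idx=[2, 3, 4, 5, 5, 6, 6, 7, 7, 8, 8, 10]
step 2: w=[0.2824, 0.1993, 0.1296, 0.1156, 0.1156, 0.0617, 0.0617, 0.0134, 0.0134, 0.0036, 0.0036, 0.0001]  mean=0.4056  Neff=5.8478  idx=[0, 0, 0, 0, 1, 1, 2, 2, 3, 4, 4, 6]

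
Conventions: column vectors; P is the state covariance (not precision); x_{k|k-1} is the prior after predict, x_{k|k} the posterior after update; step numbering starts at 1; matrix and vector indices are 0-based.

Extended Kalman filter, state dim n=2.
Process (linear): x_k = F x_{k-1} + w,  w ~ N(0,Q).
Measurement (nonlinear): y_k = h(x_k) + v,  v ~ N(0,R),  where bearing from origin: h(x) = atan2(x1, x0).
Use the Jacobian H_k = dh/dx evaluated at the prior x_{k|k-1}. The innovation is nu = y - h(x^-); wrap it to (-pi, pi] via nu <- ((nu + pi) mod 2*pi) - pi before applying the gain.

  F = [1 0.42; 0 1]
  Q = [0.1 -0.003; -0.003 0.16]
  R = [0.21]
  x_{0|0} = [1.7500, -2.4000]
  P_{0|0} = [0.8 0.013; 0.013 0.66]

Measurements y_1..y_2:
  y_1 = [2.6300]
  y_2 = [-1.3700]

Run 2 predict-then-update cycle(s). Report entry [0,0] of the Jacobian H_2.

step 1: x^-=[0.7420, -2.4000]  P^-=[1.0273 0.2872; 0.2872 0.8200]  H_jac=[0.3803 0.1176]  S=[0.3956]  K=[1.0730; 0.5198]  nu=[-2.3822]  x^+=[-1.8141, -3.6383]  P^+=[0.5719 0.0666; 0.0666 0.7131]
step 2: x^-=[-3.3421, -3.6383]  P^-=[0.8536 0.3631; 0.3631 0.8731]  H_jac=[0.1491 -0.1369]  S=[0.2305]  K=[0.3363; -0.2839]  nu=[0.9438]  x^+=[-3.0247, -3.9062]  P^+=[0.8275 0.3851; 0.3851 0.8545]

H_jac[0,0] = 0.1491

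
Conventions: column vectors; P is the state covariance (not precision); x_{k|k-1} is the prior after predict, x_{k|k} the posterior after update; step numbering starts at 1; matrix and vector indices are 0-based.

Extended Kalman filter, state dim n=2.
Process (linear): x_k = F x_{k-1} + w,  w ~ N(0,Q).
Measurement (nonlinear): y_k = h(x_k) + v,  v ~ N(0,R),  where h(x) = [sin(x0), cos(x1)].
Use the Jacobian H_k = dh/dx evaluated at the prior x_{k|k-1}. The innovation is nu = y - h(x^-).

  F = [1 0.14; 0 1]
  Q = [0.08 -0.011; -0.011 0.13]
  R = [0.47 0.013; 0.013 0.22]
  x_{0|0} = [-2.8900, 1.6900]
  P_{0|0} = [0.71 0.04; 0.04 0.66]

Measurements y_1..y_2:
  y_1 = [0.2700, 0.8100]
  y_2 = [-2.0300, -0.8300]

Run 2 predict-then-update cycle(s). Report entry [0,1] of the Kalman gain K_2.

K[0,1] = -0.0171

step 1: x^-=[-2.6534, 1.6900]  P^-=[0.8141 0.1214; 0.1214 0.7900]  H_jac=[-0.8832 0.0000; 0.0000 -0.9929]  S=[1.1050 0.1195; 0.1195 0.9988]  K=[-0.6460 -0.0434; -0.0123 -0.7838]  nu=[0.7390, 0.9289]  x^+=[-3.1711, 0.9528]  P^+=[0.3444 0.0181; 0.0181 0.1738]
step 2: x^-=[-3.0378, 0.9528]  P^-=[0.4329 0.0314; 0.0314 0.3038]  H_jac=[-0.9946 0.0000; 0.0000 -0.8150]  S=[0.8982 0.0385; 0.0385 0.4218]  K=[-0.4786 -0.0171; -0.0097 -0.5862]  nu=[-1.9263, -1.4094]  x^+=[-2.0918, 1.7976]  P^+=[0.2264 0.0122; 0.0122 0.1584]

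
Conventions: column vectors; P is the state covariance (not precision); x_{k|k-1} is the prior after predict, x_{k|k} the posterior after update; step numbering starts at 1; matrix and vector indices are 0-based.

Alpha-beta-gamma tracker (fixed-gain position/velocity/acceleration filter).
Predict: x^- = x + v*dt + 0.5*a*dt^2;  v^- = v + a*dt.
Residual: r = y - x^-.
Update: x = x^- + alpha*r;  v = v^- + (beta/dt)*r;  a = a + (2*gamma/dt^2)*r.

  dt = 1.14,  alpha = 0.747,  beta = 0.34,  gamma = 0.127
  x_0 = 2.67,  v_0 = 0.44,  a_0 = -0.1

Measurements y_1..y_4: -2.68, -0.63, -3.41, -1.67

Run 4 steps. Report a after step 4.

a_post = 0.4539

step 1: x_pred=3.1066  r=-5.7866  x^+=-1.2160  v^+=-1.3998  a^+=-1.2310
step 2: x_pred=-3.6117  r=2.9817  x^+=-1.3844  v^+=-1.9139  a^+=-0.6482
step 3: x_pred=-3.9874  r=0.5774  x^+=-3.5561  v^+=-2.4806  a^+=-0.5354
step 4: x_pred=-6.7319  r=5.0619  x^+=-2.9507  v^+=-1.5813  a^+=0.4539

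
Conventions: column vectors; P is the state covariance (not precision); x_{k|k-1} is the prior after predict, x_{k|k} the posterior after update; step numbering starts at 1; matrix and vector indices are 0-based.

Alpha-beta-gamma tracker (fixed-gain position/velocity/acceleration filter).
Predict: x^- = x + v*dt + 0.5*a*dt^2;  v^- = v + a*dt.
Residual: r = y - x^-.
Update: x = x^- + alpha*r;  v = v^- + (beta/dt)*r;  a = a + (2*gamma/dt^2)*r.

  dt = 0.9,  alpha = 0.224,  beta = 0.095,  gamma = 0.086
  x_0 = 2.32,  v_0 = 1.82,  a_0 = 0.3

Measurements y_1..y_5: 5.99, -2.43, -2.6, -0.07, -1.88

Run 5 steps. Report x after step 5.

x_post = -2.1681

step 1: x_pred=4.0795  r=1.9105  x^+=4.5075  v^+=2.2917  a^+=0.7057
step 2: x_pred=6.8558  r=-9.2858  x^+=4.7757  v^+=1.9466  a^+=-1.2661
step 3: x_pred=6.0149  r=-8.6149  x^+=4.0852  v^+=-0.1022  a^+=-3.0954
step 4: x_pred=2.7395  r=-2.8095  x^+=2.1102  v^+=-3.1847  a^+=-3.6920
step 5: x_pred=-2.2513  r=0.3713  x^+=-2.1681  v^+=-6.4683  a^+=-3.6132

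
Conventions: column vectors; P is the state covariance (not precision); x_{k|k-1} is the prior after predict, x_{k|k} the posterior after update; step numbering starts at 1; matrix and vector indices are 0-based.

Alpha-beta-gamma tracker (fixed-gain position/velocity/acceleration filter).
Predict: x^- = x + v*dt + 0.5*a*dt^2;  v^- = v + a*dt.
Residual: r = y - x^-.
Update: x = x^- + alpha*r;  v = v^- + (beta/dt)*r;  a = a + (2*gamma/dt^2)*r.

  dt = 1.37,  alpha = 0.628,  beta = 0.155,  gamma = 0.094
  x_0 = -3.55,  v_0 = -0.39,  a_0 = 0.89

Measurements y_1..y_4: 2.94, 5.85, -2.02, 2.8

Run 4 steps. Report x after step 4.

step 1: x_pred=-3.2491  r=6.1891  x^+=0.6377  v^+=1.5295  a^+=1.5099
step 2: x_pred=4.1501  r=1.6999  x^+=5.2176  v^+=3.7905  a^+=1.6802
step 3: x_pred=11.9873  r=-14.0073  x^+=3.1907  v^+=4.5076  a^+=0.2772
step 4: x_pred=9.6262  r=-6.8262  x^+=5.3393  v^+=4.1149  a^+=-0.4066

x_post = 5.3393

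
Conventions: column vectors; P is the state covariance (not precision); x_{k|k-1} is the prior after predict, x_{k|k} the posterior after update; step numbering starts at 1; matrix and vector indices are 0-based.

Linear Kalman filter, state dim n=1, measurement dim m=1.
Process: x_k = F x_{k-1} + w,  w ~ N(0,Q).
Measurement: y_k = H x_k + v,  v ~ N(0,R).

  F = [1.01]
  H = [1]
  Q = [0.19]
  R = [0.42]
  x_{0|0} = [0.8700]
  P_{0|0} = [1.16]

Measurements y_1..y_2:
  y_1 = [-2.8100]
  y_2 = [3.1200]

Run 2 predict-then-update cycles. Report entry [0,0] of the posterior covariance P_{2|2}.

step 1: x^-=[0.8787]  P^-=[1.3733]  S=[1.7933]  K=[0.7658]  nu=[-3.6887]  x^+=[-1.9461]  P^+=[0.3216]
step 2: x^-=[-1.9656]  P^-=[0.5181]  S=[0.9381]  K=[0.5523]  nu=[5.0856]  x^+=[0.8431]  P^+=[0.2320]

P_post[0,0] = 0.2320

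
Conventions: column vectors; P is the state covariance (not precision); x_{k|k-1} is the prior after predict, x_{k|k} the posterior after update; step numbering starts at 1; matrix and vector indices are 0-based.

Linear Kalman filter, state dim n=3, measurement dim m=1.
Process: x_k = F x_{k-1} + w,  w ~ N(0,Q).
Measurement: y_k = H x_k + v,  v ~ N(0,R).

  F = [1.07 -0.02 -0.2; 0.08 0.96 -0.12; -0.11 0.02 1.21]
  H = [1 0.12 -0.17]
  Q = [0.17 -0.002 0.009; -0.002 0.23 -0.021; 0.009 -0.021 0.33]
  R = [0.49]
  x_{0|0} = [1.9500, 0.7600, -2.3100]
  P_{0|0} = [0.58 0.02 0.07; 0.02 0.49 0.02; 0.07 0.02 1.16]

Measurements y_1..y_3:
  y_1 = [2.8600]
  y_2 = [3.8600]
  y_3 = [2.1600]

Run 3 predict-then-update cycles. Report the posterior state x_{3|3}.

step 1: x^-=[2.5333, 1.1628, -2.9944]  P^-=[0.8500 0.0727 -0.2481; 0.0727 0.6991 -0.1563; -0.2481 -0.1563 2.0178]  S=[1.5165]  K=[0.5940; 0.1208; -0.4022]  nu=[-0.3219]  x^+=[2.3421, 1.1239, -2.8650]  P^+=[0.3148 -0.0361 0.1142; -0.0361 0.6770 -0.0827; 0.1142 -0.0827 1.7725]
step 2: x^-=[3.0565, 1.6101, -3.7017]  P^-=[0.5536 0.0166 -0.3054; 0.0166 0.8928 -0.3477; -0.3054 -0.3477 2.8950]  S=[1.2622]  K=[0.4813; 0.1449; -0.6650]  nu=[-0.0191]  x^+=[3.0474, 1.6074, -3.6891]  P^+=[0.2612 -0.0714 0.0986; -0.0714 0.8663 -0.2260; 0.0986 -0.2260 2.3369]
step 3: x^-=[3.9664, 2.2296, -4.7668]  P^-=[0.5219 0.0152 -0.4532; 0.0152 1.1029 -0.5898; -0.4532 -0.5898 3.7181]  S=[1.3170]  K=[0.4562; 0.1882; -0.8777]  nu=[-2.8843]  x^+=[2.6507, 1.6868, -2.2352]  P^+=[0.2479 -0.0978 0.0742; -0.0978 1.0563 -0.3722; 0.0742 -0.3722 2.7034]

x_post = [2.6507, 1.6868, -2.2352]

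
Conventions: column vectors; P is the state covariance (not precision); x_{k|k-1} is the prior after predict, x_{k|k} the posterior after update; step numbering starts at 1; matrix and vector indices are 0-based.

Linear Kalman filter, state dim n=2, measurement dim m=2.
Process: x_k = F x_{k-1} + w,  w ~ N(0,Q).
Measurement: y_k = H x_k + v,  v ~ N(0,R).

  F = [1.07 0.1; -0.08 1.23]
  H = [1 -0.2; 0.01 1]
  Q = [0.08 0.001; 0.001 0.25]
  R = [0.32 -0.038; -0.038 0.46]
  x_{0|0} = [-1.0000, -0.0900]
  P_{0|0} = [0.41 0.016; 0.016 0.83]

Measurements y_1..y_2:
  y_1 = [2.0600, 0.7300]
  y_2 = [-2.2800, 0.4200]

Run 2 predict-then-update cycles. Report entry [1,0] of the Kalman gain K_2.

step 1: x^-=[-1.0790, -0.0307]  P^-=[0.5611 0.0889; 0.0889 1.5052]  S=[0.9058 -0.2447; -0.2447 1.9670]  K=[0.6342 0.1269; -0.0283 0.7621]  nu=[3.1329, 0.7715]  x^+=[1.0057, 0.4686]  P^+=[0.2046 0.0323; 0.0323 0.3513]
step 2: x^-=[1.1230, 0.4960]  P^-=[0.3246 0.0689; 0.0689 0.7765]  S=[0.6481 -0.1213; -0.1213 1.2379]  K=[0.4997 0.1072; -0.0161 0.6262]  nu=[-3.3038, -0.0872]  x^+=[-0.5372, 0.4946]  P^+=[0.1616 0.0287; 0.0287 0.2884]

K[1,0] = -0.0161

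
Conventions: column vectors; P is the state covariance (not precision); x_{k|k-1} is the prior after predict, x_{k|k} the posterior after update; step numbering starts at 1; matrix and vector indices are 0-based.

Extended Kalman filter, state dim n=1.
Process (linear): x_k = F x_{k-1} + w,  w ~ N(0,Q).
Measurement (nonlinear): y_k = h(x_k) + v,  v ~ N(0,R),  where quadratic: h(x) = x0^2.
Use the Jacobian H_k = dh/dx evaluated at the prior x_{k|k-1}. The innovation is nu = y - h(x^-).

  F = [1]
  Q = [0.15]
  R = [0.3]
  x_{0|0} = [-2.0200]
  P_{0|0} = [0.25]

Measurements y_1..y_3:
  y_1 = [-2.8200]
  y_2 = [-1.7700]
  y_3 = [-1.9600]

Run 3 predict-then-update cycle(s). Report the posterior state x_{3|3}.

x_post = [-0.4881]

step 1: x^-=[-2.0200]  P^-=[0.4000]  H_jac=[-4.0400]  S=[6.8286]  K=[-0.2367]  nu=[-6.9004]  x^+=[-0.3870]  P^+=[0.0176]
step 2: x^-=[-0.3870]  P^-=[0.1676]  H_jac=[-0.7740]  S=[0.4004]  K=[-0.3239]  nu=[-1.9198]  x^+=[0.2349]  P^+=[0.1256]
step 3: x^-=[0.2349]  P^-=[0.2756]  H_jac=[0.4698]  S=[0.3608]  K=[0.3588]  nu=[-2.0152]  x^+=[-0.4881]  P^+=[0.2291]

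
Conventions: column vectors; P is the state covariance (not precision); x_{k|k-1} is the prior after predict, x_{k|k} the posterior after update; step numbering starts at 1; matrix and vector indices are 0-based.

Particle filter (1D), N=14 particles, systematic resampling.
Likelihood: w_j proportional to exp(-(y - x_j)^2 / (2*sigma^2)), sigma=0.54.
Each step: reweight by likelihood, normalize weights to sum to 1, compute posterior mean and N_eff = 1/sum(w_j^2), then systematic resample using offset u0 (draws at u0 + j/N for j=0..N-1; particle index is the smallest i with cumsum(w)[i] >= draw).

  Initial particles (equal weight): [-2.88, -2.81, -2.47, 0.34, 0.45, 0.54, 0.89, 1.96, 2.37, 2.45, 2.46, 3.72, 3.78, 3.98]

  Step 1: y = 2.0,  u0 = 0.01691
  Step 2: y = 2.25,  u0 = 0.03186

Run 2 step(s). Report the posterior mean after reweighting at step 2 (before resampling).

post_mean = 2.2861

step 1: w=[0.0000, 0.0000, 0.0000, 0.0026, 0.0048, 0.0077, 0.0358, 0.2956, 0.2344, 0.2094, 0.2062, 0.0019, 0.0013, 0.0004]  mean=2.2074  Neff=4.3471  idx=[6, 7, 7, 7, 7, 8, 8, 8, 9, 9, 9, 10, 10, 10]
step 2: w=[0.0035, 0.0721, 0.0721, 0.0721, 0.0721, 0.0812, 0.0812, 0.0812, 0.0777, 0.0777, 0.0777, 0.0772, 0.0772, 0.0772]  mean=2.2861  Neff=13.0634  idx=[1, 2, 3, 4, 5, 6, 7, 7, 8, 9, 10, 11, 12, 13]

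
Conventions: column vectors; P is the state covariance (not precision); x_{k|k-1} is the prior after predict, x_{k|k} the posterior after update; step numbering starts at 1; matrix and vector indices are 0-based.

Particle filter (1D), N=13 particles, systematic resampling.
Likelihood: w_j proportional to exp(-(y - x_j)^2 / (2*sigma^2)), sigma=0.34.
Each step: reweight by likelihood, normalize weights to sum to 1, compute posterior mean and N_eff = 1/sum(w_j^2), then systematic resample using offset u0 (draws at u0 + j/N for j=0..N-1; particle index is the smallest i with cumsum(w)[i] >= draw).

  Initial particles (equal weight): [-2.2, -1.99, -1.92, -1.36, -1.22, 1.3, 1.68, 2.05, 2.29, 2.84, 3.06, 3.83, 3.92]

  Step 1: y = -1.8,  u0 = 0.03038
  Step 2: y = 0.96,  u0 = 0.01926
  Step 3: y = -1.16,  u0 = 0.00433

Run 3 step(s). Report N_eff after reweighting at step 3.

step 1: w=[0.1690, 0.2888, 0.3172, 0.1461, 0.0788, 0.0000, 0.0000, 0.0000, 0.0000, 0.0000, 0.0000, 0.0000, 0.0000]  mean=-1.8505  Neff=4.1635  idx=[0, 0, 1, 1, 1, 1, 2, 2, 2, 2, 3, 3, 4]
step 2: w=[0.0000, 0.0000, 0.0000, 0.0000, 0.0000, 0.0000, 0.0000, 0.0000, 0.0000, 0.0000, 0.0580, 0.0580, 0.8841]  mean=-1.2362  Neff=1.2685  idx=[10, 11, 12, 12, 12, 12, 12, 12, 12, 12, 12, 12, 12]
step 3: w=[0.0672, 0.0672, 0.0787, 0.0787, 0.0787, 0.0787, 0.0787, 0.0787, 0.0787, 0.0787, 0.0787, 0.0787, 0.0787]  mean=-1.2388  Neff=12.9625  idx=[0, 1, 2, 3, 4, 5, 6, 7, 8, 9, 10, 11, 12]

N_eff = 12.9625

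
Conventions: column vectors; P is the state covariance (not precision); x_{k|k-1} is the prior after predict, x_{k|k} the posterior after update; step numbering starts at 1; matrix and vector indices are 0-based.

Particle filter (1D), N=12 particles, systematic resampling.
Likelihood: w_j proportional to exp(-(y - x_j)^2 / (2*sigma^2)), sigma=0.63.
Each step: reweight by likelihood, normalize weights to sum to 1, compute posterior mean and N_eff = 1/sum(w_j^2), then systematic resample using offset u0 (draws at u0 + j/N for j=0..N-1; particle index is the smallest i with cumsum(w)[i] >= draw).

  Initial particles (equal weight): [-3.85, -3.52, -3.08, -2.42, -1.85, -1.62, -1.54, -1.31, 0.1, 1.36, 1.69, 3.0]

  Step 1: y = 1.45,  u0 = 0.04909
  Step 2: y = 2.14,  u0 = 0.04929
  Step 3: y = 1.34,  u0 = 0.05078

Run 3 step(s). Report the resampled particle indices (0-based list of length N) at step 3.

resampled_idx = [0, 1, 2, 3, 4, 5, 6, 7, 8, 9, 10, 11]

step 1: w=[0.0000, 0.0000, 0.0000, 0.0000, 0.0000, 0.0000, 0.0000, 0.0000, 0.0487, 0.4784, 0.4495, 0.0234]  mean=1.4853  Neff=2.3052  idx=[9, 9, 9, 9, 9, 9, 10, 10, 10, 10, 10, 10]
step 2: w=[0.0625, 0.0625, 0.0625, 0.0625, 0.0625, 0.0625, 0.1042, 0.1042, 0.1042, 0.1042, 0.1042, 0.1042]  mean=1.5663  Neff=11.2928  idx=[0, 2, 3, 4, 6, 6, 7, 8, 9, 10, 10, 11]
step 3: w=[0.0921, 0.0921, 0.0921, 0.0921, 0.0790, 0.0790, 0.0790, 0.0790, 0.0790, 0.0790, 0.0790, 0.0790]  mean=1.5684  Neff=11.9342  idx=[0, 1, 2, 3, 4, 5, 6, 7, 8, 9, 10, 11]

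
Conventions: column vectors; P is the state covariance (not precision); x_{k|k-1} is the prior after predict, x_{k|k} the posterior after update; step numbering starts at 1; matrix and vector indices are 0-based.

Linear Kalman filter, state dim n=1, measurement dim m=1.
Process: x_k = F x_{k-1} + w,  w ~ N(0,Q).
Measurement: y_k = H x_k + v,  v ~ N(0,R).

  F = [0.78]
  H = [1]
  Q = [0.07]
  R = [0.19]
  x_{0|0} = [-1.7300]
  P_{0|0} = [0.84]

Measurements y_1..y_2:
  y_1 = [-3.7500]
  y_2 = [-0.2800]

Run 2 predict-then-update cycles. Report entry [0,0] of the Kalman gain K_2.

step 1: x^-=[-1.3494]  P^-=[0.5811]  S=[0.7711]  K=[0.7536]  nu=[-2.4006]  x^+=[-3.1585]  P^+=[0.1432]
step 2: x^-=[-2.4636]  P^-=[0.1571]  S=[0.3471]  K=[0.4526]  nu=[2.1836]  x^+=[-1.4752]  P^+=[0.0860]

K[0,0] = 0.4526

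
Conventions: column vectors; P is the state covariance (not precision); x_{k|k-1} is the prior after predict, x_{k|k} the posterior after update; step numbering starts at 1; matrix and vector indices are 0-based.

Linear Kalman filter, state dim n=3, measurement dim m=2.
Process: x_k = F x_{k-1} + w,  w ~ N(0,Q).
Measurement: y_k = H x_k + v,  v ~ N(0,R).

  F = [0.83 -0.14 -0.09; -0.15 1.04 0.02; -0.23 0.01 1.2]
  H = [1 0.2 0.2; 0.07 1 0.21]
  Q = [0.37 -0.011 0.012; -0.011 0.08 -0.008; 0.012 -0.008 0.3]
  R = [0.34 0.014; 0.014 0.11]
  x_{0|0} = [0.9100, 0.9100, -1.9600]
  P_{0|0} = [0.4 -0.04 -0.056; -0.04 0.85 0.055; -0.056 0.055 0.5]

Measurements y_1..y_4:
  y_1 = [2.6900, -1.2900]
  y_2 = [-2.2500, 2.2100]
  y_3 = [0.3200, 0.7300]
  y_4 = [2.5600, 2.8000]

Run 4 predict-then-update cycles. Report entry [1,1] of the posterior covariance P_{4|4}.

step 1: x^-=[0.8043, 0.7707, -2.5522]  P^-=[0.6853 -0.2278 -0.1874; -0.2278 1.0237 0.1153; -0.1874 0.1153 1.0737]  S=[0.9523 0.0667; 0.0667 1.1954]  K=[0.6478 -0.2195; -0.0607 0.8667; 0.0338 0.2722]  nu=[2.2420, -1.5810]  x^+=[2.6037, -0.7357, -2.9066]  P^+=[0.2471 -0.0013 -0.1481; -0.0013 0.1293 -0.1656; -0.1481 -0.1656 0.9828]
step 2: x^-=[2.5257, -1.2138, -4.0942]  P^-=[0.5689 -0.0520 -0.2642; -0.0520 0.2202 -0.1536; -0.2642 -0.1536 1.8061]  S=[0.8513 0.0247; 0.0247 0.3331]  K=[0.6013 -0.2475; -0.0616 0.5580; 0.0600 0.6175]  nu=[-3.7141, 4.1068]  x^+=[-0.7241, 1.3063, -1.7812]  P^+=[0.2481 0.0169 -0.2528; 0.0169 0.1150 -0.2651; -0.2528 -0.2651 1.6742]
step 3: x^-=[-0.6236, 1.4316, -1.9579]  P^-=[0.5839 -0.0288 -0.4279; -0.0288 0.1959 -0.2464; -0.4279 -0.2464 2.8570]  S=[0.8437 0.0294; 0.0294 0.3146]  K=[0.5944 -0.3026; -0.0620 0.4575; 0.0761 1.0215]  nu=[1.0488, -0.2468]  x^+=[0.0746, 1.2536, -2.1301]  P^+=[0.2676 0.0373 -0.3859; 0.0373 0.1284 -0.3886; -0.3859 -0.3886 2.5193]
step 4: x^-=[0.0781, 1.2500, -2.5607]  P^-=[0.6164 -0.0087 -0.6366; -0.0087 0.2004 -0.3598; -0.6366 -0.3598 4.1454]  S=[0.8434 0.0329; 0.0329 0.3253]  K=[0.5921 -0.3649; -0.0632 0.3885; 0.0874 1.4246]  nu=[2.7441, 2.0823]  x^+=[0.9431, 1.8855, 0.6454]  P^+=[0.2916 0.0607 -0.5378; 0.0607 0.1496 -0.5333; -0.5378 -0.5333 3.4707]

P_post[1,1] = 0.1496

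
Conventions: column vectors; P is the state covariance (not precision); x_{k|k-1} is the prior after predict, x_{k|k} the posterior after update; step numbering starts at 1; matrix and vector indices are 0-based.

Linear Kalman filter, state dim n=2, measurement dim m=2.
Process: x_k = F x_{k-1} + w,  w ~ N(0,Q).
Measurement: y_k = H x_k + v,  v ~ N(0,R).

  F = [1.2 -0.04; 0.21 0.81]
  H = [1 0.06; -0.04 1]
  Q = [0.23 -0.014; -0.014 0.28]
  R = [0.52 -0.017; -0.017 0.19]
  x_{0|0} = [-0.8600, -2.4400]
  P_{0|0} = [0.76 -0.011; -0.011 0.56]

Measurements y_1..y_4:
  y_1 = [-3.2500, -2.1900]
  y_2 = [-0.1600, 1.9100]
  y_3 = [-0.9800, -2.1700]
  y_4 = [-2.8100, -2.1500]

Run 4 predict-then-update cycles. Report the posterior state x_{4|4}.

x_post = [-2.1446, -1.9880]

step 1: x^-=[-0.9344, -2.1570]  P^-=[1.3264 0.1488; 0.1488 0.6772]  S=[1.8666 0.1190; 0.1190 0.8574]  K=[0.7145 0.0125; 0.0520 0.7756]  nu=[-2.1862, -0.0704]  x^+=[-2.4974, -2.3253]  P^+=[0.3710 0.0051; 0.0051 0.1467]
step 2: x^-=[-2.9039, -2.4080]  P^-=[0.7641 0.0796; 0.0796 0.3943]  S=[1.2950 0.0555; 0.0555 0.5792]  K=[0.5925 0.0279; 0.0510 0.6704]  nu=[2.8883, 4.2018]  x^+=[-1.0753, 0.5565]  P^+=[0.3072 0.0075; 0.0075 0.1268]
step 3: x^-=[-1.3126, 0.2249]  P^-=[0.6718 0.0665; 0.0665 0.3793]  S=[1.2011 0.0453; 0.0453 0.5651]  K=[0.5617 0.0252; 0.0494 0.6626]  nu=[0.3191, -2.4474]  x^+=[-1.1951, -1.3810]  P^+=[0.2912 0.0069; 0.0069 0.1253]
step 4: x^-=[-1.3788, -1.3696]  P^-=[0.6489 0.0620; 0.0620 0.3774]  S=[1.1777 0.0415; 0.0415 0.5635]  K=[0.5533 0.0231; 0.0485 0.6618]  nu=[-1.3490, -0.8356]  x^+=[-2.1446, -1.9880]  P^+=[0.2870 0.0065; 0.0065 0.1252]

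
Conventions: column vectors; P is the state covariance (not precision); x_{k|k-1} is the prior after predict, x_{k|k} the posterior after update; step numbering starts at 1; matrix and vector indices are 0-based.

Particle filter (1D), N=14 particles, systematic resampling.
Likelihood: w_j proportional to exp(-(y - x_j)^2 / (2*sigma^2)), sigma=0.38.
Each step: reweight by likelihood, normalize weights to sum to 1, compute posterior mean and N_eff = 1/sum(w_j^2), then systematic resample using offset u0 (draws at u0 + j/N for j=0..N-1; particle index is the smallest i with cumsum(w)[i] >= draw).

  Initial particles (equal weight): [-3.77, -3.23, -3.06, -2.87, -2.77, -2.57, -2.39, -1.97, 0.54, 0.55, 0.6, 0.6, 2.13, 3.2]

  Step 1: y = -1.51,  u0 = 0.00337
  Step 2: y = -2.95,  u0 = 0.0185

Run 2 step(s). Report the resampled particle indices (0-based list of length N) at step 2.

resampled_idx = [0, 0, 0, 0, 0, 0, 0, 1, 1, 2, 2, 3, 7, 11]

step 1: w=[0.0000, 0.0001, 0.0004, 0.0029, 0.0071, 0.0355, 0.1190, 0.8351, 0.0000, 0.0000, 0.0000, 0.0000, 0.0000, 0.0000]  mean=-2.0501  Neff=1.4029  idx=[4, 6, 6, 7, 7, 7, 7, 7, 7, 7, 7, 7, 7, 7]
step 2: w=[0.4550, 0.1718, 0.1718, 0.0183, 0.0183, 0.0183, 0.0183, 0.0183, 0.0183, 0.0183, 0.0183, 0.0183, 0.0183, 0.0183]  mean=-2.4783  Neff=3.7069  idx=[0, 0, 0, 0, 0, 0, 0, 1, 1, 2, 2, 3, 7, 11]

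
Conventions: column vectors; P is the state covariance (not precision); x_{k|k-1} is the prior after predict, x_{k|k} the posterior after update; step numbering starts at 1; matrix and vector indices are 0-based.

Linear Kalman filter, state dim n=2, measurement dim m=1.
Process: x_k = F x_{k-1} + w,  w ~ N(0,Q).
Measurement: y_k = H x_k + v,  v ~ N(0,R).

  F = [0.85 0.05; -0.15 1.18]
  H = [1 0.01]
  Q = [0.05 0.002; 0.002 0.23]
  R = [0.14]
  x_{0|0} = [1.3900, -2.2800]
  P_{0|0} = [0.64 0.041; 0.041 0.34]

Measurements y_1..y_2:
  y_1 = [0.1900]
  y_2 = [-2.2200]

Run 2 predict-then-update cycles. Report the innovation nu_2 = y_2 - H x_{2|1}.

innov = [-2.3810]

step 1: x^-=[1.0675, -2.8989]  P^-=[0.5167 -0.0187; -0.0187 0.7033]  S=[0.6564]  K=[0.7869; -0.0178]  nu=[-0.8485]  x^+=[0.3998, -2.8838]  P^+=[0.1103 -0.0095; -0.0095 0.7031]
step 2: x^-=[0.1956, -3.4628]  P^-=[0.1306 0.0199; 0.0199 1.2148]  S=[0.2711]  K=[0.4825; 0.1184]  nu=[-2.3810]  x^+=[-0.9531, -3.7447]  P^+=[0.0675 0.0045; 0.0045 1.2110]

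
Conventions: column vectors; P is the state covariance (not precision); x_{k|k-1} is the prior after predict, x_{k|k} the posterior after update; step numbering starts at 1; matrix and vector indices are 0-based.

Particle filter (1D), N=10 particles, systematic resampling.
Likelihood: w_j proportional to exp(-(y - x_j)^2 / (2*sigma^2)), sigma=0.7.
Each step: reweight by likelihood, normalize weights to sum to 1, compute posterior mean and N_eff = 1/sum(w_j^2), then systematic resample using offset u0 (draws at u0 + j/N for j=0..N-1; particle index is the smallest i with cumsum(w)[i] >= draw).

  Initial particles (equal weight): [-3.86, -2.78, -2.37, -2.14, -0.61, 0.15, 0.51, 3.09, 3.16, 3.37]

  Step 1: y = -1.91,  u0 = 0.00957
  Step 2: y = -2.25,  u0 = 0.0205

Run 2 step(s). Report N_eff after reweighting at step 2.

N_eff = 9.9002

step 1: w=[0.0085, 0.1901, 0.3316, 0.3899, 0.0734, 0.0054, 0.0010, 0.0000, 0.0000, 0.0000]  mean=-2.2251  Neff=3.2932  idx=[1, 1, 2, 2, 2, 2, 3, 3, 3, 3]
step 2: w=[0.0799, 0.0799, 0.1049, 0.1049, 0.1049, 0.1049, 0.1051, 0.1051, 0.1051, 0.1051]  mean=-2.3388  Neff=9.9002  idx=[0, 1, 2, 3, 4, 5, 6, 7, 8, 9]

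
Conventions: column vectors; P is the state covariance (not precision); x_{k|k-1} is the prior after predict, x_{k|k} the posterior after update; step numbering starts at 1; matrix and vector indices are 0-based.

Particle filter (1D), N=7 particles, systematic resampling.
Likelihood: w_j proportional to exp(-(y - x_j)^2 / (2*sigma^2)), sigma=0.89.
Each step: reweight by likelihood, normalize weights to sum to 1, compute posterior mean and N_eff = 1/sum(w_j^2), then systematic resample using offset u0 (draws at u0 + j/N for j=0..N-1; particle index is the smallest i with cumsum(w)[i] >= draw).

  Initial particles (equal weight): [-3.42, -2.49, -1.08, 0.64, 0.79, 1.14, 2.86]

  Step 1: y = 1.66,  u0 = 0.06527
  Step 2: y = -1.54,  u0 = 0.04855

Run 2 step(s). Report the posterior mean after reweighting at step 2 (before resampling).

post_mean = 0.7678

step 1: w=[0.0000, 0.0000, 0.0037, 0.2166, 0.2591, 0.3522, 0.1683]  mean=1.2224  Neff=3.7524  idx=[3, 3, 4, 5, 5, 5, 6]
step 2: w=[0.3031, 0.3031, 0.1977, 0.0654, 0.0654, 0.0654, 0.0000]  mean=0.7678  Neff=4.2442  idx=[0, 0, 1, 1, 2, 2, 4]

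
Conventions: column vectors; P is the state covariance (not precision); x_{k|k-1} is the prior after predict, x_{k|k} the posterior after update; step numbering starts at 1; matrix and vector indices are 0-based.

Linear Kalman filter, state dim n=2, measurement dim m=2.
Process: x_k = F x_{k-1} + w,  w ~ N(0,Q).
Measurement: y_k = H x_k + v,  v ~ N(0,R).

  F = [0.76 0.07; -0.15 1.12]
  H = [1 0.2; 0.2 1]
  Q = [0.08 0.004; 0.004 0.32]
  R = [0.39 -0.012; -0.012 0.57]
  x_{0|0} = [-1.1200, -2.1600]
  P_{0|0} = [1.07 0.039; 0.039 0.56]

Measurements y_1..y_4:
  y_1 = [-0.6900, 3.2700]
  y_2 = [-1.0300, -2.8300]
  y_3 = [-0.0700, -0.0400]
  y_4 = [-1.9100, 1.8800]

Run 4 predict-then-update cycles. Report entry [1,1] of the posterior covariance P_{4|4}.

step 1: x^-=[-1.0024, -2.2512]  P^-=[0.7049 -0.0413; -0.0413 1.0334]  S=[1.1197 0.2927; 0.2927 1.6151]  K=[0.6362 -0.0536; -0.0191 0.6382]  nu=[0.7626, 5.7217]  x^+=[-0.8238, 1.3858]  P^+=[0.2671 -0.0916; -0.0916 0.3823]
step 2: x^-=[-0.5291, 1.6757]  P^-=[0.2264 -0.0735; -0.0735 0.8364]  S=[0.6205 0.1241; 0.1241 1.3860]  K=[0.3516 -0.0518; 0.0332 0.5899]  nu=[-0.8361, -4.3999]  x^+=[-0.5950, -0.9473]  P^+=[0.1505 -0.0639; -0.0639 0.3486]
step 3: x^-=[-0.5185, -0.9718]  P^-=[0.1618 -0.0395; -0.0395 0.7821]  S=[0.5673 0.1357; 0.1357 1.3428]  K=[0.2794 -0.0336; 0.0698 0.5695]  nu=[0.6428, 1.0355]  x^+=[-0.3736, -0.3372]  P^+=[0.1186 -0.0462; -0.0462 0.3330]
step 4: x^-=[-0.3076, -0.3216]  P^-=[0.1452 -0.0222; -0.0222 0.7559]  S=[0.5566 0.1451; 0.1451 1.3228]  K=[0.2590 -0.0233; 0.0860 0.5586]  nu=[-1.5381, 2.2631]  x^+=[-0.7586, 0.8104]  P^+=[0.1089 -0.0382; -0.0382 0.3250]

P_post[1,1] = 0.3250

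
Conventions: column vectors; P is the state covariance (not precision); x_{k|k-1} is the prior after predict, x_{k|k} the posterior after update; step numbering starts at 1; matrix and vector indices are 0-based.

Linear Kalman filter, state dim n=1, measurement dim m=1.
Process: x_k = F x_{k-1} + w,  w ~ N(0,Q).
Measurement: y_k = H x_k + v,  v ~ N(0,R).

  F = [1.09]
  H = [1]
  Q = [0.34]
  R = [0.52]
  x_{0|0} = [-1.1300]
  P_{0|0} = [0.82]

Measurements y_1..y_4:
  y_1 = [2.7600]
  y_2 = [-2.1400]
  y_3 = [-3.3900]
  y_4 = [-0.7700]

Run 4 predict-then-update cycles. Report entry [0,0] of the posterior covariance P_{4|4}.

step 1: x^-=[-1.2317]  P^-=[1.3142]  S=[1.8342]  K=[0.7165]  nu=[3.9917]  x^+=[1.6284]  P^+=[0.3726]
step 2: x^-=[1.7749]  P^-=[0.7827]  S=[1.3027]  K=[0.6008]  nu=[-3.9149]  x^+=[-0.5772]  P^+=[0.3124]
step 3: x^-=[-0.6292]  P^-=[0.7112]  S=[1.2312]  K=[0.5776]  nu=[-2.7608]  x^+=[-2.2240]  P^+=[0.3004]
step 4: x^-=[-2.4241]  P^-=[0.6969]  S=[1.2169]  K=[0.5727]  nu=[1.6541]  x^+=[-1.4768]  P^+=[0.2978]

P_post[0,0] = 0.2978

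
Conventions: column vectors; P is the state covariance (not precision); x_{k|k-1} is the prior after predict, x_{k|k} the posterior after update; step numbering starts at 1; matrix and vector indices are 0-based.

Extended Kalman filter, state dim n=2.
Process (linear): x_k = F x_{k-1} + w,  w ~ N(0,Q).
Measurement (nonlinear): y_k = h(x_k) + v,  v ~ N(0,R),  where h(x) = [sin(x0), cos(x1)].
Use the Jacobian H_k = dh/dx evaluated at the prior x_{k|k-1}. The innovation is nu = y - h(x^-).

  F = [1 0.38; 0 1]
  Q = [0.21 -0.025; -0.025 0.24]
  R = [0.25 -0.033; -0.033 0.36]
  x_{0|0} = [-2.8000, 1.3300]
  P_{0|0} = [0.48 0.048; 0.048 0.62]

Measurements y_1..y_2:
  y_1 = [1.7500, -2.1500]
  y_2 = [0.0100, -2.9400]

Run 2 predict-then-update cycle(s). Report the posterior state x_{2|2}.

step 1: x^-=[-2.2946, 1.3300]  P^-=[0.8160 0.2586; 0.2586 0.8600]  H_jac=[-0.6622 0.0000; 0.0000 -0.9711]  S=[0.6079 0.1333; 0.1333 1.1711]  K=[-0.8635 -0.1161; -0.1285 -0.6985]  nu=[2.4993, -2.3885]  x^+=[-4.1754, 2.6772]  P^+=[0.3202 0.0137; 0.0137 0.2546]
step 2: x^-=[-3.1580, 2.6772]  P^-=[0.5774 0.0855; 0.0855 0.4946]  H_jac=[-0.9999 0.0000; 0.0000 -0.4479]  S=[0.8272 0.0053; 0.0053 0.4592]  K=[-0.6974 -0.0753; -0.1002 -0.4812]  nu=[-0.0064, -2.0459]  x^+=[-2.9994, 3.6624]  P^+=[0.1719 0.0092; 0.0092 0.3794]

x_post = [-2.9994, 3.6624]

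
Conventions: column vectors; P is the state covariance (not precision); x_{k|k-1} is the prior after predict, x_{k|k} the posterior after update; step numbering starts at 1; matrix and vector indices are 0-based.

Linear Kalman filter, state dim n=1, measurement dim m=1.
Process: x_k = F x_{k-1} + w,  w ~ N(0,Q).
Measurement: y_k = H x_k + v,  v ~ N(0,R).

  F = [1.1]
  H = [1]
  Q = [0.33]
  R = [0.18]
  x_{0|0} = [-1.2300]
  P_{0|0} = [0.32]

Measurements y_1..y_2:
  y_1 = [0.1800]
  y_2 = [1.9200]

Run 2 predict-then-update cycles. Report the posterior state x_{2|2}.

step 1: x^-=[-1.3530]  P^-=[0.7172]  S=[0.8972]  K=[0.7994]  nu=[1.5330]  x^+=[-0.1276]  P^+=[0.1439]
step 2: x^-=[-0.1403]  P^-=[0.5041]  S=[0.6841]  K=[0.7369]  nu=[2.0603]  x^+=[1.3779]  P^+=[0.1326]

x_post = [1.3779]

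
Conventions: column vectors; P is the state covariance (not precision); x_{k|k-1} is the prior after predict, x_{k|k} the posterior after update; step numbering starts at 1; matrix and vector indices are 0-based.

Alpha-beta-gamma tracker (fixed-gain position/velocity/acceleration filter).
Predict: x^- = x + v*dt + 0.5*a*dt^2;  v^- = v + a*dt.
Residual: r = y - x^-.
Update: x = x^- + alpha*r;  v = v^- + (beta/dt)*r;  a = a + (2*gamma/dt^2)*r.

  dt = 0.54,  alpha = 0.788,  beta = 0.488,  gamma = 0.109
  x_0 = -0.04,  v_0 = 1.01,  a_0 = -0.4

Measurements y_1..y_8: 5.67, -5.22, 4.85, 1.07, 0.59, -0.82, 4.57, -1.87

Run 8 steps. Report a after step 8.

step 1: x_pred=0.4471  r=5.2229  x^+=4.5627  v^+=5.5140  a^+=3.5047
step 2: x_pred=8.0513  r=-13.2713  x^+=-2.4065  v^+=-4.5868  a^+=-6.4169
step 3: x_pred=-5.8190  r=10.6690  x^+=2.5882  v^+=1.5896  a^+=1.5592
step 4: x_pred=3.6739  r=-2.6039  x^+=1.6220  v^+=0.0784  a^+=-0.3875
step 5: x_pred=1.6079  r=-1.0179  x^+=0.8058  v^+=-1.0507  a^+=-1.1485
step 6: x_pred=0.0710  r=-0.8910  x^+=-0.6311  v^+=-2.4760  a^+=-1.8146
step 7: x_pred=-2.2327  r=6.8027  x^+=3.1278  v^+=2.6918  a^+=3.2712
step 8: x_pred=5.0583  r=-6.9283  x^+=-0.4012  v^+=-1.8029  a^+=-1.9084

a_post = -1.9084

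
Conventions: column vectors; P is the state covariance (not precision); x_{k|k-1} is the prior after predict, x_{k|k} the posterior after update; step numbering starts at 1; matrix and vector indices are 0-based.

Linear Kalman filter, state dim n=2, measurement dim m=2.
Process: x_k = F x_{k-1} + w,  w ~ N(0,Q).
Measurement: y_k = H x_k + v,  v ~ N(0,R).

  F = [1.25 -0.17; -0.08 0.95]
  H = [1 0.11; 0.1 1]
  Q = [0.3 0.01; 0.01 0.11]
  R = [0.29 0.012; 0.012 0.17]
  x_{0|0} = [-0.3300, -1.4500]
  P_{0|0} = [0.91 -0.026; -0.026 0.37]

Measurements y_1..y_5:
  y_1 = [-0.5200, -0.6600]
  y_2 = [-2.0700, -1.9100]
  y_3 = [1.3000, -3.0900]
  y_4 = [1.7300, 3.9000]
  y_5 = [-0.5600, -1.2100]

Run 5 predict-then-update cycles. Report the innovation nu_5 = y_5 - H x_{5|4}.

step 1: x^-=[-0.1660, -1.3511]  P^-=[1.7436 -0.1720; -0.1720 0.4537]  S=[2.0013 0.0624; 0.0624 0.6067]  K=[0.8645 -0.0850; -0.0837 0.7280]  nu=[-0.2054, 0.7077]  x^+=[-0.4037, -0.8187]  P^+=[0.2529 -0.0294; -0.0294 0.1257]
step 2: x^-=[-0.3654, -0.7455]  P^-=[0.7113 -0.0709; -0.0709 0.2295]  S=[0.9885 0.0367; 0.0367 0.3925]  K=[0.7141 -0.0662; -0.0674 0.5731]  nu=[-1.6226, -1.1280]  x^+=[-1.4496, -1.2825]  P^+=[0.2089 -0.0236; -0.0236 0.0990]
step 3: x^-=[-1.5939, -1.1024]  P^-=[0.6393 -0.0552; -0.0552 0.2042]  S=[0.9196 0.0426; 0.0426 0.3696]  K=[0.6912 -0.0560; -0.0608 0.5447]  nu=[3.0152, -1.8282]  x^+=[0.5924, -2.2815]  P^+=[0.2021 -0.0214; -0.0214 0.0940]
step 4: x^-=[1.1284, -2.2149]  P^-=[0.6276 -0.0511; -0.0511 0.1994]  S=[0.9088 0.0450; 0.0450 0.3654]  K=[0.6870 -0.0528; -0.0588 0.5389]  nu=[0.8452, 6.0020]  x^+=[1.3923, 0.9698]  P^+=[0.2009 -0.0208; -0.0208 0.0930]
step 5: x^-=[1.5755, 0.8099]  P^-=[0.6254 -0.0501; -0.0501 0.1984]  S=[0.9068 0.0457; 0.0457 0.3646]  K=[0.6862 -0.0519; -0.0583 0.5376]  nu=[-2.2246, -2.1774]  x^+=[0.1619, -0.2311]  P^+=[0.2007 -0.0207; -0.0207 0.0928]

innov = [-2.2246, -2.1774]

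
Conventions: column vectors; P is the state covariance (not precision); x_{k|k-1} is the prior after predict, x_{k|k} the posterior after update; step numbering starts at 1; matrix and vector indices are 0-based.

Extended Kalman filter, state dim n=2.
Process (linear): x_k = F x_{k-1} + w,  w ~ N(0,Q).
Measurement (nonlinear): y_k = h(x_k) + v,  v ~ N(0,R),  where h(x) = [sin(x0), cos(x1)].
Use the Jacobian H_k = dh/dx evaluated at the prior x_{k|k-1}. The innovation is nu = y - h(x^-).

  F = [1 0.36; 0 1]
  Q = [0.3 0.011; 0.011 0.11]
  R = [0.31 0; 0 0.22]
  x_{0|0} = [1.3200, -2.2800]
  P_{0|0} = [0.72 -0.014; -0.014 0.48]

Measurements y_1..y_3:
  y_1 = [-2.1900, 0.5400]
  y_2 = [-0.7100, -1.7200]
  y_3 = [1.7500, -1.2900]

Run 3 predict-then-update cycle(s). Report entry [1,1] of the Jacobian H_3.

H_jac[1,1] = 0.5365

step 1: x^-=[0.4992, -2.2800]  P^-=[1.0721 0.1698; 0.1698 0.5900]  H_jac=[0.8780 0.0000; 0.0000 0.7589]  S=[1.1364 0.1131; 0.1131 0.5598]  K=[0.8219 0.0641; 0.0526 0.7892]  nu=[-2.6687, 1.1912]  x^+=[-1.6179, -1.4803]  P^+=[0.2902 0.0186; 0.0186 0.2288]
step 2: x^-=[-2.1508, -1.4803]  P^-=[0.6332 0.1119; 0.1119 0.3388]  H_jac=[-0.5480 0.0000; 0.0000 0.9959]  S=[0.5002 -0.0611; -0.0611 0.5560]  K=[-0.6784 0.1260; -0.0492 0.6014]  nu=[0.1264, -1.8104]  x^+=[-2.4646, -2.5753]  P^+=[0.3837 0.0278; 0.0278 0.1329]
step 3: x^-=[-3.3917, -2.5753]  P^-=[0.7210 0.0867; 0.0867 0.2429]  H_jac=[-0.9689 0.0000; 0.0000 0.5365]  S=[0.9868 -0.0450; -0.0450 0.2899]  K=[-0.7056 0.0507; -0.0650 0.4393]  nu=[1.5025, -0.4461]  x^+=[-4.4745, -2.8690]  P^+=[0.2258 0.0208; 0.0208 0.1802]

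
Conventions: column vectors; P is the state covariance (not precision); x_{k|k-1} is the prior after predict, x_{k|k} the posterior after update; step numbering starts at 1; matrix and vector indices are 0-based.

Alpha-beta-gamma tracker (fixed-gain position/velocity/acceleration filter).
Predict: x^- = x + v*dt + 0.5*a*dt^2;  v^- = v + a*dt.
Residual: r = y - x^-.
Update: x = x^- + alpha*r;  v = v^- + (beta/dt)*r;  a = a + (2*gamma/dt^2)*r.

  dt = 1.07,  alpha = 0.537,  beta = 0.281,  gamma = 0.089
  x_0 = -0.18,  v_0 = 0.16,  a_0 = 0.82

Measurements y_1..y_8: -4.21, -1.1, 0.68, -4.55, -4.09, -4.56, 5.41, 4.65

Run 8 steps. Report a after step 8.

a_post = 1.6697

step 1: x_pred=0.4606  r=-4.6706  x^+=-2.0475  v^+=-0.1892  a^+=0.0939
step 2: x_pred=-2.1962  r=1.0962  x^+=-1.6075  v^+=0.1991  a^+=0.2643
step 3: x_pred=-1.2432  r=1.9232  x^+=-0.2104  v^+=0.9870  a^+=0.5633
step 4: x_pred=1.1681  r=-5.7181  x^+=-1.9025  v^+=0.0880  a^+=-0.3257
step 5: x_pred=-1.9948  r=-2.0952  x^+=-3.1199  v^+=-0.8107  a^+=-0.6515
step 6: x_pred=-4.3603  r=-0.1997  x^+=-4.4676  v^+=-1.5602  a^+=-0.6825
step 7: x_pred=-6.5277  r=11.9377  x^+=-0.1172  v^+=0.8445  a^+=1.1735
step 8: x_pred=1.4583  r=3.1917  x^+=3.1722  v^+=2.9384  a^+=1.6697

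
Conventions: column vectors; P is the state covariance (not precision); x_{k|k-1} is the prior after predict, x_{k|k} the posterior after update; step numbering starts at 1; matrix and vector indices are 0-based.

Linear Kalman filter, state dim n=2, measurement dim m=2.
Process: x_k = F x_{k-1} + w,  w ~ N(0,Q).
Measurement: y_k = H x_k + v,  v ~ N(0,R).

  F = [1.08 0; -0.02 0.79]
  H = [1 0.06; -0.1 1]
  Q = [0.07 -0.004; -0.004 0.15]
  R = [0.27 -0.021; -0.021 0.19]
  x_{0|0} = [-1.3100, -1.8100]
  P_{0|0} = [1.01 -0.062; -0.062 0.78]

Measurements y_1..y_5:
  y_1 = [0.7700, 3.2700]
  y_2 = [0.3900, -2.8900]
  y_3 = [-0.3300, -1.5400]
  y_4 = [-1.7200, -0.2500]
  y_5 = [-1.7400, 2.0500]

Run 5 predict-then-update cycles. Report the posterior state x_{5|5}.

step 1: x^-=[-1.4148, -1.4037]  P^-=[1.2481 -0.0787; -0.0787 0.6392]  S=[1.5109 -0.1857; -0.1857 0.8574]  K=[0.8154 -0.0608; 0.0678 0.7694]  nu=[2.2690, 4.5322]  x^+=[0.1601, 2.2371]  P^+=[0.2218 -0.0065; -0.0065 0.1441]
step 2: x^-=[0.1729, 1.7641]  P^-=[0.3287 -0.0143; -0.0143 0.2402]  S=[0.5979 -0.0537; -0.0537 0.4364]  K=[0.5447 -0.0411; 0.0504 0.5600]  nu=[0.1113, -4.6368]  x^+=[0.4242, -0.8269]  P^+=[0.1482 -0.0044; -0.0044 0.1049]
step 3: x^-=[0.4581, -0.6617]  P^-=[0.2429 -0.0110; -0.0110 0.2157]  S=[0.5123 -0.0433; -0.0433 0.4103]  K=[0.4697 -0.0364; 0.0489 0.5335]  nu=[-0.7484, -0.8325]  x^+=[0.1369, -1.1424]  P^+=[0.1278 -0.0040; -0.0040 0.0999]
step 4: x^-=[0.1479, -0.9052]  P^-=[0.2191 -0.0102; -0.0102 0.2125]  S=[0.4886 -0.0403; -0.0403 0.4068]  K=[0.4442 -0.0349; 0.0489 0.5299]  nu=[-1.8136, 0.6700]  x^+=[-0.6812, -0.6390]  P^+=[0.1209 -0.0039; -0.0039 0.0993]
step 5: x^-=[-0.7356, -0.4912]  P^-=[0.2110 -0.0099; -0.0099 0.2121]  S=[0.4806 -0.0392; -0.0392 0.4062]  K=[0.4351 -0.0343; 0.0491 0.5294]  nu=[-0.9749, 2.4676]  x^+=[-1.2445, 0.7673]  P^+=[0.1184 -0.0038; -0.0038 0.0992]

x_post = [-1.2445, 0.7673]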